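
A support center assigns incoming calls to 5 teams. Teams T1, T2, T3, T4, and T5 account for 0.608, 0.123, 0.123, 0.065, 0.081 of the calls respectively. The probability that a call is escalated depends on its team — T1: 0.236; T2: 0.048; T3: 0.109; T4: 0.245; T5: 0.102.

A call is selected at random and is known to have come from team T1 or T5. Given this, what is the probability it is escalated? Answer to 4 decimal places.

P(E|S) ≈ 0.2202

Let S = {T1, T5}.
P(S) = 0.608 + 0.081 = 0.689.
P(E ∩ S) = 0.236·0.608 + 0.102·0.081 = 0.143488 + 0.008262 = 0.15175.
P(E | S) = 0.15175 / 0.689 = 0.220247…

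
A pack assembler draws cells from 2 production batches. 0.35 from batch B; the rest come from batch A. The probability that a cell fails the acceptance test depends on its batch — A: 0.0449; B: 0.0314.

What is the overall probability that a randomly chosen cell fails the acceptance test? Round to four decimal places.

P(F) ≈ 0.0402

P(A) = 1 − (0.35) = 0.65.
P(F) = P(F|A)·P(A) + P(F|B)·P(B)
      = 0.0449·0.65 + 0.0314·0.35
      = 0.029185 + 0.01099 = 0.040175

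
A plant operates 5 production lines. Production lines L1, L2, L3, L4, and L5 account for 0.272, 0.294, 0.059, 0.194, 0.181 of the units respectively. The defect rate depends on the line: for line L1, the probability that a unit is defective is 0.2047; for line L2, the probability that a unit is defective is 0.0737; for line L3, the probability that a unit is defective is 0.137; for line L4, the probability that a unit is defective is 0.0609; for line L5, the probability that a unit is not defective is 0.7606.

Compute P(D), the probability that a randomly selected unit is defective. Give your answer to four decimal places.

P(D|L5) = 1 − 0.7606 = 0.2394.
By the law of total probability,
P(D) = P(D|L1)·P(L1) + P(D|L2)·P(L2) + P(D|L3)·P(L3) + P(D|L4)·P(L4) + P(D|L5)·P(L5)
      = 0.2047·0.272 + 0.0737·0.294 + 0.137·0.059 + 0.0609·0.194 + 0.2394·0.181
      = 0.0556784 + 0.0216678 + 0.008083 + 0.0118146 + 0.0433314 = 0.1405752

P(D) ≈ 0.1406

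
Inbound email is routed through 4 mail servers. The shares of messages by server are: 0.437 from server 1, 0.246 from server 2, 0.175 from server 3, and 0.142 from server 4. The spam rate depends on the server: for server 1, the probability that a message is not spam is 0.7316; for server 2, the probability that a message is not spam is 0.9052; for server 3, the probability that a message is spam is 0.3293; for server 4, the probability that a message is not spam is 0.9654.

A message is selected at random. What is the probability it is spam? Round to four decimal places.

P(S|1) = 1 − 0.7316 = 0.2684.
P(S|2) = 1 − 0.9052 = 0.0948.
P(S|4) = 1 − 0.9654 = 0.0346.
P(S) = P(S|1)·P(1) + P(S|2)·P(2) + P(S|3)·P(3) + P(S|4)·P(4)
      = 0.2684·0.437 + 0.0948·0.246 + 0.3293·0.175 + 0.0346·0.142
      = 0.1172908 + 0.0233208 + 0.0576275 + 0.0049132 = 0.2031523

P(S) ≈ 0.2032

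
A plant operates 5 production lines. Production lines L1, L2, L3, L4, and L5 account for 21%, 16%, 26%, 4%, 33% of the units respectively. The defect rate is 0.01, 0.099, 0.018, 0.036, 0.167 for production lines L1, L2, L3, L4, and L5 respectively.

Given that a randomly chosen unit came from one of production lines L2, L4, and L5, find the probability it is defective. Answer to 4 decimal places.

P(D|S) ≈ 0.1366

Let S = {L2, L4, L5}.
P(S) = 0.16 + 0.04 + 0.33 = 0.53.
P(D ∩ S) = 0.099·0.16 + 0.036·0.04 + 0.167·0.33 = 0.01584 + 0.00144 + 0.05511 = 0.07239.
P(D | S) = 0.07239 / 0.53 = 0.136585…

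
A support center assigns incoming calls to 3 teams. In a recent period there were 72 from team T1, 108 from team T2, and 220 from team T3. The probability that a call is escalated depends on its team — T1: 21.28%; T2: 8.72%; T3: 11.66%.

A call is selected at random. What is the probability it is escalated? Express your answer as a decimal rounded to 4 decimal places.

Total: 72 + 108 + 220 = 400.
P(T1) = 72/400 = 0.18. P(T2) = 108/400 = 0.27. P(T3) = 220/400 = 0.55.
P(E) = P(E|T1)·P(T1) + P(E|T2)·P(T2) + P(E|T3)·P(T3)
      = 0.2128·0.18 + 0.0872·0.27 + 0.1166·0.55
      = 0.038304 + 0.023544 + 0.06413 = 0.125978

P(E) ≈ 0.1260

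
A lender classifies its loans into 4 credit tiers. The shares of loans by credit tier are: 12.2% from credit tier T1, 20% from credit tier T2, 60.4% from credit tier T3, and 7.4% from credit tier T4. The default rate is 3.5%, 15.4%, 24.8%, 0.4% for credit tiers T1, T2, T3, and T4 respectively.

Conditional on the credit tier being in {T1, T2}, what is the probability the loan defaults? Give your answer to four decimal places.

P(D|S) ≈ 0.1089

Let S = {T1, T2}.
P(S) = 0.122 + 0.2 = 0.322.
P(D ∩ S) = 0.035·0.122 + 0.154·0.2 = 0.00427 + 0.0308 = 0.03507.
P(D | S) = 0.03507 / 0.322 = 0.108913…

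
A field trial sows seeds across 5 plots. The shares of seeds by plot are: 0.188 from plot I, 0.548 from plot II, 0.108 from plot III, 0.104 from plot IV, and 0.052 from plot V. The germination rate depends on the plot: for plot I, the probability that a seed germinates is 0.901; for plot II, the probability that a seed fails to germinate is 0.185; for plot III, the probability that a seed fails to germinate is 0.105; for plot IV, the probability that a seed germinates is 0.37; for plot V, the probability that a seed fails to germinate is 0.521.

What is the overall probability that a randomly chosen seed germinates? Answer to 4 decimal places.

0.7761

P(G|II) = 1 − 0.185 = 0.815.
P(G|III) = 1 − 0.105 = 0.895.
P(G|V) = 1 − 0.521 = 0.479.
P(G) = P(G|I)·P(I) + P(G|II)·P(II) + P(G|III)·P(III) + P(G|IV)·P(IV) + P(G|V)·P(V)
      = 0.901·0.188 + 0.815·0.548 + 0.895·0.108 + 0.37·0.104 + 0.479·0.052
      = 0.169388 + 0.44662 + 0.09666 + 0.03848 + 0.024908 = 0.776056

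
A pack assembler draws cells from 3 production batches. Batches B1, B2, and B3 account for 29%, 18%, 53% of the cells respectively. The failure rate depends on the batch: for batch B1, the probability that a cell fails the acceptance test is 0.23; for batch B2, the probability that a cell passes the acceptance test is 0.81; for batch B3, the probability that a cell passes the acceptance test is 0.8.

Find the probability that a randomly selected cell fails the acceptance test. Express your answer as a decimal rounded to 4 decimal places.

P(F|B2) = 1 − 0.81 = 0.19.
P(F|B3) = 1 − 0.8 = 0.2.
P(F) = P(F|B1)·P(B1) + P(F|B2)·P(B2) + P(F|B3)·P(B3)
      = 0.23·0.29 + 0.19·0.18 + 0.2·0.53
      = 0.0667 + 0.0342 + 0.106 = 0.2069

P(F) ≈ 0.2069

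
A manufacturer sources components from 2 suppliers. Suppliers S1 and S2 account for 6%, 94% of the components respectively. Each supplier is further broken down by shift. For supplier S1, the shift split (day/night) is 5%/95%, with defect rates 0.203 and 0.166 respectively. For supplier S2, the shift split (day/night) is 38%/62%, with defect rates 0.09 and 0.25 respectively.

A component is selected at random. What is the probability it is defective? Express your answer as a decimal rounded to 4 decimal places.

P(D|S1) = 0.05·0.203 + 0.95·0.166 = 0.01015 + 0.1577 = 0.16785
P(D|S2) = 0.38·0.09 + 0.62·0.25 = 0.0342 + 0.155 = 0.1892
By total probability over the outer partition,
P(D) = 0.06·0.16785 + 0.94·0.1892
      = 0.010071 + 0.177848 = 0.187919

P(D) ≈ 0.1879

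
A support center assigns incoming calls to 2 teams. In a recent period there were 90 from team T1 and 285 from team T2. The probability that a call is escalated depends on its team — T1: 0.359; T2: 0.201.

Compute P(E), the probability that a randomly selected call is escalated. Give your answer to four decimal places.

Total: 90 + 285 = 375.
P(T1) = 90/375 = 0.24. P(T2) = 285/375 = 0.76.
Using total probability over the partition,
P(E) = P(E|T1)·P(T1) + P(E|T2)·P(T2)
      = 0.359·0.24 + 0.201·0.76
      = 0.08616 + 0.15276 = 0.23892

0.2389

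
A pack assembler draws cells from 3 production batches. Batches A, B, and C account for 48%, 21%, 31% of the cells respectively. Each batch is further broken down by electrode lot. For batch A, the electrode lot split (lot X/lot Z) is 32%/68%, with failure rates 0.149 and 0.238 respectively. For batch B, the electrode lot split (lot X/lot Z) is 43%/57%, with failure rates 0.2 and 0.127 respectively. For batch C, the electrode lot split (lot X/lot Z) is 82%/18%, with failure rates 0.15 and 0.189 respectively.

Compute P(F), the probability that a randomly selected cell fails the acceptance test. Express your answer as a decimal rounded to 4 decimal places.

0.1825

P(F|A) = 0.32·0.149 + 0.68·0.238 = 0.04768 + 0.16184 = 0.20952
P(F|B) = 0.43·0.2 + 0.57·0.127 = 0.086 + 0.07239 = 0.15839
P(F|C) = 0.82·0.15 + 0.18·0.189 = 0.123 + 0.03402 = 0.15702
Then overall,
P(F) = 0.48·0.20952 + 0.21·0.15839 + 0.31·0.15702
      = 0.1005696 + 0.0332619 + 0.0486762 = 0.1825077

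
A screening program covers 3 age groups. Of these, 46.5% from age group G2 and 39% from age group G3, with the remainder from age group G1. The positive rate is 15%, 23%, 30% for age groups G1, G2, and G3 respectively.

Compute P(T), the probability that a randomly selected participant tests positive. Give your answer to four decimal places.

P(T) ≈ 0.2457

P(G1) = 1 − (0.465 + 0.39) = 0.145.
Using total probability over the partition,
P(T) = P(T|G1)·P(G1) + P(T|G2)·P(G2) + P(T|G3)·P(G3)
      = 0.15·0.145 + 0.23·0.465 + 0.3·0.39
      = 0.02175 + 0.10695 + 0.117 = 0.2457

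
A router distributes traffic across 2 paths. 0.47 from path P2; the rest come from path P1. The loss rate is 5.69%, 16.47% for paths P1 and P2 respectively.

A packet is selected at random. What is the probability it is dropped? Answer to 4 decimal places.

P(P1) = 1 − (0.47) = 0.53.
P(L) = P(L|P1)·P(P1) + P(L|P2)·P(P2)
      = 0.0569·0.53 + 0.1647·0.47
      = 0.030157 + 0.077409 = 0.107566

0.1076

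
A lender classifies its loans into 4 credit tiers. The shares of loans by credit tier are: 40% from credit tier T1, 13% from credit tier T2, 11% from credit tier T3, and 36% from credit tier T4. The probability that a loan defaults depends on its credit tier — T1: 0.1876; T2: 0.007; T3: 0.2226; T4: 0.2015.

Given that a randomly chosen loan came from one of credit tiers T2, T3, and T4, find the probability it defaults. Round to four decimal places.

0.1632

Let S = {T2, T3, T4}.
P(S) = 0.13 + 0.11 + 0.36 = 0.6.
P(D ∩ S) = 0.007·0.13 + 0.2226·0.11 + 0.2015·0.36 = 0.00091 + 0.024486 + 0.07254 = 0.097936.
P(D | S) = 0.097936 / 0.6 = 0.163227…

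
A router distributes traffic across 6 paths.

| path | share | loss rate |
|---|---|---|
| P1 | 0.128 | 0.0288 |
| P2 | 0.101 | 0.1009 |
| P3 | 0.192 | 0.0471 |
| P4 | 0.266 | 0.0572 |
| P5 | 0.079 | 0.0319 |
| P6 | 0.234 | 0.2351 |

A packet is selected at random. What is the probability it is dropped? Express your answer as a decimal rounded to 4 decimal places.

Summing over the partition,
P(L) = P(L|P1)·P(P1) + P(L|P2)·P(P2) + P(L|P3)·P(P3) + P(L|P4)·P(P4) + P(L|P5)·P(P5) + P(L|P6)·P(P6)
      = 0.0288·0.128 + 0.1009·0.101 + 0.0471·0.192 + 0.0572·0.266 + 0.0319·0.079 + 0.2351·0.234
      = 0.0036864 + 0.0101909 + 0.0090432 + 0.0152152 + 0.0025201 + 0.0550134 = 0.0956692

P(L) ≈ 0.0957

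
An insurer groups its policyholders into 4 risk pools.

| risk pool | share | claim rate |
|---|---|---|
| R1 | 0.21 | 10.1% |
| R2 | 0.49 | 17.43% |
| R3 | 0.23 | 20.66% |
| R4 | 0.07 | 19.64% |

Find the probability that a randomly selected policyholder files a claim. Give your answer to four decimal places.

0.1679

Summing over the partition,
P(C) = P(C|R1)·P(R1) + P(C|R2)·P(R2) + P(C|R3)·P(R3) + P(C|R4)·P(R4)
      = 0.101·0.21 + 0.1743·0.49 + 0.2066·0.23 + 0.1964·0.07
      = 0.02121 + 0.085407 + 0.047518 + 0.013748 = 0.167883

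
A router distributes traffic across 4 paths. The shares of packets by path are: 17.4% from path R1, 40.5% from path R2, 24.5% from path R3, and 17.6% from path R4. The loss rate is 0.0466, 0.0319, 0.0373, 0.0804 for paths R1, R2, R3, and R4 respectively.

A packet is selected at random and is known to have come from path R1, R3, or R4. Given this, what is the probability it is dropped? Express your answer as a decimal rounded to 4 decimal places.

Let S = {R1, R3, R4}.
P(S) = 0.174 + 0.245 + 0.176 = 0.595.
P(L ∩ S) = 0.0466·0.174 + 0.0373·0.245 + 0.0804·0.176 = 0.0081084 + 0.0091385 + 0.0141504 = 0.0313973.
P(L | S) = 0.0313973 / 0.595 = 0.052769…

0.0528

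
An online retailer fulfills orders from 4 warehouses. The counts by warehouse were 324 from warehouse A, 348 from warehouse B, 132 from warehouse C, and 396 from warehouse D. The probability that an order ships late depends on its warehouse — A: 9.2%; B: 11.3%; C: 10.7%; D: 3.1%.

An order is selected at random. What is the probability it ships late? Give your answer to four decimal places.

Total: 324 + 348 + 132 + 396 = 1200.
P(A) = 324/1200 = 0.27. P(B) = 348/1200 = 0.29. P(C) = 132/1200 = 0.11. P(D) = 396/1200 = 0.33.
Using total probability over the partition,
P(L) = P(L|A)·P(A) + P(L|B)·P(B) + P(L|C)·P(C) + P(L|D)·P(D)
      = 0.092·0.27 + 0.113·0.29 + 0.107·0.11 + 0.031·0.33
      = 0.02484 + 0.03277 + 0.01177 + 0.01023 = 0.07961

0.0796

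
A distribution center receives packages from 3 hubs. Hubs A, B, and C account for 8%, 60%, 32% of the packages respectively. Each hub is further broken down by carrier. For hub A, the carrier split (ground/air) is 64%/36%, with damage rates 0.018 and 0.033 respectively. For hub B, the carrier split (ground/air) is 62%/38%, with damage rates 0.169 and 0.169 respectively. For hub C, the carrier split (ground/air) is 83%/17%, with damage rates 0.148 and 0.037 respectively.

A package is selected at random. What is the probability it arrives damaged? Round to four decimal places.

P(D) ≈ 0.1446

P(D|A) = 0.64·0.018 + 0.36·0.033 = 0.01152 + 0.01188 = 0.0234
P(D|B) = 0.62·0.169 + 0.38·0.169 = 0.10478 + 0.06422 = 0.169
P(D|C) = 0.83·0.148 + 0.17·0.037 = 0.12284 + 0.00629 = 0.12913
By total probability over the outer partition,
P(D) = 0.08·0.0234 + 0.6·0.169 + 0.32·0.12913
      = 0.001872 + 0.1014 + 0.0413216 = 0.1445936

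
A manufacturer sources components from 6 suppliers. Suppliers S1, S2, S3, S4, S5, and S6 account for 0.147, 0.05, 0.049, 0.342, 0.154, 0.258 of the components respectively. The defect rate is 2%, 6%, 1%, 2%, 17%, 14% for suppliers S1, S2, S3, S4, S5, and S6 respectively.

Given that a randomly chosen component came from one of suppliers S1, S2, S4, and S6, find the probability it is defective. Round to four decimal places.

Let S = {S1, S2, S4, S6}.
P(S) = 0.147 + 0.05 + 0.342 + 0.258 = 0.797.
P(D ∩ S) = 0.02·0.147 + 0.06·0.05 + 0.02·0.342 + 0.14·0.258 = 0.00294 + 0.003 + 0.00684 + 0.03612 = 0.0489.
P(D | S) = 0.0489 / 0.797 = 0.061355…

P(D|S) ≈ 0.0614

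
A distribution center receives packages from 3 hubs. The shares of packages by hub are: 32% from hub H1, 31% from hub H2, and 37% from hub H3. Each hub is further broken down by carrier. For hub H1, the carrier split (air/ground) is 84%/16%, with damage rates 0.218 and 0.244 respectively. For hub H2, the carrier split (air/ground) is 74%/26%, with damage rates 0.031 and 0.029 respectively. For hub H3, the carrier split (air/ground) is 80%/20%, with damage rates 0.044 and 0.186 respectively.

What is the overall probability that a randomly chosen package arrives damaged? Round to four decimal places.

P(D) ≈ 0.1073

P(D|H1) = 0.84·0.218 + 0.16·0.244 = 0.18312 + 0.03904 = 0.22216
P(D|H2) = 0.74·0.031 + 0.26·0.029 = 0.02294 + 0.00754 = 0.03048
P(D|H3) = 0.8·0.044 + 0.2·0.186 = 0.0352 + 0.0372 = 0.0724
By total probability over the outer partition,
P(D) = 0.32·0.22216 + 0.31·0.03048 + 0.37·0.0724
      = 0.0710912 + 0.0094488 + 0.026788 = 0.107328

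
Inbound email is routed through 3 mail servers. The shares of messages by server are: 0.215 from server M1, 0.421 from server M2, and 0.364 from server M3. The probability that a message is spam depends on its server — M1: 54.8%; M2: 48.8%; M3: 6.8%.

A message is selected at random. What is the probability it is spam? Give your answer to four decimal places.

0.3480

Using total probability over the partition,
P(S) = P(S|M1)·P(M1) + P(S|M2)·P(M2) + P(S|M3)·P(M3)
      = 0.548·0.215 + 0.488·0.421 + 0.068·0.364
      = 0.11782 + 0.205448 + 0.024752 = 0.34802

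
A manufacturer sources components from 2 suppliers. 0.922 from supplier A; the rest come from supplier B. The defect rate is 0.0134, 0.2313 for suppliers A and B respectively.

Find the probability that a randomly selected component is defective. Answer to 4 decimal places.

P(B) = 1 − (0.922) = 0.078.
By the law of total probability,
P(D) = P(D|A)·P(A) + P(D|B)·P(B)
      = 0.0134·0.922 + 0.2313·0.078
      = 0.0123548 + 0.0180414 = 0.0303962

0.0304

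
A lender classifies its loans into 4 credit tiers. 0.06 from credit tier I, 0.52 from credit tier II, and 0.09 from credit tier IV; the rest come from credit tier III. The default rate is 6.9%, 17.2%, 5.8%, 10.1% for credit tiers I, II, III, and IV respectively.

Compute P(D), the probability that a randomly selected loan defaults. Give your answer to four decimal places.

P(III) = 1 − (0.06 + 0.52 + 0.09) = 0.33.
P(D) = P(D|I)·P(I) + P(D|II)·P(II) + P(D|III)·P(III) + P(D|IV)·P(IV)
      = 0.069·0.06 + 0.172·0.52 + 0.058·0.33 + 0.101·0.09
      = 0.00414 + 0.08944 + 0.01914 + 0.00909 = 0.12181

P(D) ≈ 0.1218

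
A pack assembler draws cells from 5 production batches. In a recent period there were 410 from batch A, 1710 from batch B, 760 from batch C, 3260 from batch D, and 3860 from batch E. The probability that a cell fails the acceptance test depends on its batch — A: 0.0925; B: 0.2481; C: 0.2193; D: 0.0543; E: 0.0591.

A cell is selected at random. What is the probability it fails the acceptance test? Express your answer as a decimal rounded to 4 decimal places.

Total: 410 + 1710 + 760 + 3260 + 3860 = 10000.
P(A) = 410/10000 = 0.041. P(B) = 1710/10000 = 0.171. P(C) = 760/10000 = 0.076. P(D) = 3260/10000 = 0.326. P(E) = 3860/10000 = 0.386.
Summing over the partition,
P(F) = P(F|A)·P(A) + P(F|B)·P(B) + P(F|C)·P(C) + P(F|D)·P(D) + P(F|E)·P(E)
      = 0.0925·0.041 + 0.2481·0.171 + 0.2193·0.076 + 0.0543·0.326 + 0.0591·0.386
      = 0.0037925 + 0.0424251 + 0.0166668 + 0.0177018 + 0.0228126 = 0.1033988

0.1034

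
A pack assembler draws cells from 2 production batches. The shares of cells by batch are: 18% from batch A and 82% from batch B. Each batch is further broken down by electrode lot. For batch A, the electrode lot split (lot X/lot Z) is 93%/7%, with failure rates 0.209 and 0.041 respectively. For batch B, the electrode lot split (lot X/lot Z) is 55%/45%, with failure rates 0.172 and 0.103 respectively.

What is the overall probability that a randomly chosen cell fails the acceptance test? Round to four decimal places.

P(F|A) = 0.93·0.209 + 0.07·0.041 = 0.19437 + 0.00287 = 0.19724
P(F|B) = 0.55·0.172 + 0.45·0.103 = 0.0946 + 0.04635 = 0.14095
By total probability over the outer partition,
P(F) = 0.18·0.19724 + 0.82·0.14095
      = 0.0355032 + 0.115579 = 0.1510822

P(F) ≈ 0.1511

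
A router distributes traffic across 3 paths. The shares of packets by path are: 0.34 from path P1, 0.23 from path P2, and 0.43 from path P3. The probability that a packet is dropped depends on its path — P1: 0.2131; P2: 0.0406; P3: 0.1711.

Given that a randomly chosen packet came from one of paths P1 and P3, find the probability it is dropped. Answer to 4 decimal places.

Let S = {P1, P3}.
P(S) = 0.34 + 0.43 = 0.77.
P(L ∩ S) = 0.2131·0.34 + 0.1711·0.43 = 0.072454 + 0.073573 = 0.146027.
P(L | S) = 0.146027 / 0.77 = 0.189645…

P(L|S) ≈ 0.1896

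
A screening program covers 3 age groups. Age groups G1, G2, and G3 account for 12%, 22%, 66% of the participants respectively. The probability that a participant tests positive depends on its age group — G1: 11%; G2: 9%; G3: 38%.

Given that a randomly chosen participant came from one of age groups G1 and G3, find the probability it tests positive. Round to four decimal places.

0.3385

Let S = {G1, G3}.
P(S) = 0.12 + 0.66 = 0.78.
P(T ∩ S) = 0.11·0.12 + 0.38·0.66 = 0.0132 + 0.2508 = 0.264.
P(T | S) = 0.264 / 0.78 = 0.338462…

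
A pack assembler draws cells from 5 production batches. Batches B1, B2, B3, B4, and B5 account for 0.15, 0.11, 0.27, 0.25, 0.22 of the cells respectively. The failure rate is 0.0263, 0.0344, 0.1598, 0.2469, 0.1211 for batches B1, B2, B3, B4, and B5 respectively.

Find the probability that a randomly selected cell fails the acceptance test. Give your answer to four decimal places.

0.1392

P(F) = P(F|B1)·P(B1) + P(F|B2)·P(B2) + P(F|B3)·P(B3) + P(F|B4)·P(B4) + P(F|B5)·P(B5)
      = 0.0263·0.15 + 0.0344·0.11 + 0.1598·0.27 + 0.2469·0.25 + 0.1211·0.22
      = 0.003945 + 0.003784 + 0.043146 + 0.061725 + 0.026642 = 0.139242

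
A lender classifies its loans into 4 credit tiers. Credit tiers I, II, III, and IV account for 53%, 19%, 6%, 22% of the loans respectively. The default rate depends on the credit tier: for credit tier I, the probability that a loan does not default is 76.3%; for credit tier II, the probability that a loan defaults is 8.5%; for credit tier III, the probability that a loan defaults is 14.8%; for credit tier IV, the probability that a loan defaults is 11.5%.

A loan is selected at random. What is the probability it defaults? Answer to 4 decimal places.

P(D) ≈ 0.1759

P(D|I) = 1 − 0.763 = 0.237.
P(D) = P(D|I)·P(I) + P(D|II)·P(II) + P(D|III)·P(III) + P(D|IV)·P(IV)
      = 0.237·0.53 + 0.085·0.19 + 0.148·0.06 + 0.115·0.22
      = 0.12561 + 0.01615 + 0.00888 + 0.0253 = 0.17594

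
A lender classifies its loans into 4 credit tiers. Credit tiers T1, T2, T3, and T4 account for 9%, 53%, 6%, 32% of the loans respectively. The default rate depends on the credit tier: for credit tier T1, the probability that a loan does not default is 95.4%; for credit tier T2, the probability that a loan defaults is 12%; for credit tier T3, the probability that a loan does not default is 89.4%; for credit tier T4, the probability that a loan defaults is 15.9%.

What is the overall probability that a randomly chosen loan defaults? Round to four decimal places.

P(D|T1) = 1 − 0.954 = 0.046.
P(D|T3) = 1 − 0.894 = 0.106.
P(D) = P(D|T1)·P(T1) + P(D|T2)·P(T2) + P(D|T3)·P(T3) + P(D|T4)·P(T4)
      = 0.046·0.09 + 0.12·0.53 + 0.106·0.06 + 0.159·0.32
      = 0.00414 + 0.0636 + 0.00636 + 0.05088 = 0.12498

P(D) ≈ 0.1250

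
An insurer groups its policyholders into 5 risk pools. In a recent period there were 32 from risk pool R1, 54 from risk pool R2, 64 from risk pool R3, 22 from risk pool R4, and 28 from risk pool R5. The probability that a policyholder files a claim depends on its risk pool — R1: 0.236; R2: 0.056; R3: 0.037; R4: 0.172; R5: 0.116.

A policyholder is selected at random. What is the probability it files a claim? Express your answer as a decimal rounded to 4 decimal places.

Total: 32 + 54 + 64 + 22 + 28 = 200.
P(R1) = 32/200 = 0.16. P(R2) = 54/200 = 0.27. P(R3) = 64/200 = 0.32. P(R4) = 22/200 = 0.11. P(R5) = 28/200 = 0.14.
P(C) = P(C|R1)·P(R1) + P(C|R2)·P(R2) + P(C|R3)·P(R3) + P(C|R4)·P(R4) + P(C|R5)·P(R5)
      = 0.236·0.16 + 0.056·0.27 + 0.037·0.32 + 0.172·0.11 + 0.116·0.14
      = 0.03776 + 0.01512 + 0.01184 + 0.01892 + 0.01624 = 0.09988

0.0999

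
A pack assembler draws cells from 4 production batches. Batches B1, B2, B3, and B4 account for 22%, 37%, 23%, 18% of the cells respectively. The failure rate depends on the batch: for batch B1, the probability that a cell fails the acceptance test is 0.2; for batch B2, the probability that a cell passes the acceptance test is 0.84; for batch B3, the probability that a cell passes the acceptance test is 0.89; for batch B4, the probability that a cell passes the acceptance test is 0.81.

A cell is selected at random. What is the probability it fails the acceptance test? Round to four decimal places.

0.1627

P(F|B2) = 1 − 0.84 = 0.16.
P(F|B3) = 1 − 0.89 = 0.11.
P(F|B4) = 1 − 0.81 = 0.19.
P(F) = P(F|B1)·P(B1) + P(F|B2)·P(B2) + P(F|B3)·P(B3) + P(F|B4)·P(B4)
      = 0.2·0.22 + 0.16·0.37 + 0.11·0.23 + 0.19·0.18
      = 0.044 + 0.0592 + 0.0253 + 0.0342 = 0.1627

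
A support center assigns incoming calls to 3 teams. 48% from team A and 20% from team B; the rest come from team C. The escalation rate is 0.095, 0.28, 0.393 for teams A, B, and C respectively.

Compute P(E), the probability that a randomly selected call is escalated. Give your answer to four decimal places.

0.2274

P(C) = 1 − (0.48 + 0.2) = 0.32.
P(E) = P(E|A)·P(A) + P(E|B)·P(B) + P(E|C)·P(C)
      = 0.095·0.48 + 0.28·0.2 + 0.393·0.32
      = 0.0456 + 0.056 + 0.12576 = 0.22736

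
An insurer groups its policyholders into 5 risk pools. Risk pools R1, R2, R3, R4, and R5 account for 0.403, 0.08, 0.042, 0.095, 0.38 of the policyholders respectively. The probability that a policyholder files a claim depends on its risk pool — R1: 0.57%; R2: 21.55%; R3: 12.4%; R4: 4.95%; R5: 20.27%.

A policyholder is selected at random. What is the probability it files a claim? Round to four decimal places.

0.1065

Summing over the partition,
P(C) = P(C|R1)·P(R1) + P(C|R2)·P(R2) + P(C|R3)·P(R3) + P(C|R4)·P(R4) + P(C|R5)·P(R5)
      = 0.0057·0.403 + 0.2155·0.08 + 0.124·0.042 + 0.0495·0.095 + 0.2027·0.38
      = 0.0022971 + 0.01724 + 0.005208 + 0.0047025 + 0.077026 = 0.1064736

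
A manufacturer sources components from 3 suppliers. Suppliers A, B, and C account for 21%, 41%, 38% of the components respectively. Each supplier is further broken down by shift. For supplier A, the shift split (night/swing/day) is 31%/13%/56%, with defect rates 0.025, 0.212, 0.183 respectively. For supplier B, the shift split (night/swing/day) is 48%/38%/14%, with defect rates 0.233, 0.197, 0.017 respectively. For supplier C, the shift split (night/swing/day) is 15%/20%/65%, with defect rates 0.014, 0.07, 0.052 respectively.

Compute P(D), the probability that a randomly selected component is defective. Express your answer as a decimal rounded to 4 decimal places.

0.1254

P(D|A) = 0.31·0.025 + 0.13·0.212 + 0.56·0.183 = 0.00775 + 0.02756 + 0.10248 = 0.13779
P(D|B) = 0.48·0.233 + 0.38·0.197 + 0.14·0.017 = 0.11184 + 0.07486 + 0.00238 = 0.18908
P(D|C) = 0.15·0.014 + 0.2·0.07 + 0.65·0.052 = 0.0021 + 0.014 + 0.0338 = 0.0499
By total probability over the outer partition,
P(D) = 0.21·0.13779 + 0.41·0.18908 + 0.38·0.0499
      = 0.0289359 + 0.0775228 + 0.018962 = 0.1254207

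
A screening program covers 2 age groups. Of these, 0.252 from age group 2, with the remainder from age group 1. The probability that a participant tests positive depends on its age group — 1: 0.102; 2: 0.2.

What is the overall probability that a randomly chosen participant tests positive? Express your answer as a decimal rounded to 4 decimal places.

0.1267

P(1) = 1 − (0.252) = 0.748.
P(T) = P(T|1)·P(1) + P(T|2)·P(2)
      = 0.102·0.748 + 0.2·0.252
      = 0.076296 + 0.0504 = 0.126696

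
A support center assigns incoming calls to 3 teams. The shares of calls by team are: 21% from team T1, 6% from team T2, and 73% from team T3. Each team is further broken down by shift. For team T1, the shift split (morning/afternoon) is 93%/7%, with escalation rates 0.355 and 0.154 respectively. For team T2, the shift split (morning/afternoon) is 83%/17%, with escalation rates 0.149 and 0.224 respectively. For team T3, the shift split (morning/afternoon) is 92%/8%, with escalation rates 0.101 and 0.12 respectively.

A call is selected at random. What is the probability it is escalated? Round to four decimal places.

P(E) ≈ 0.1561

P(E|T1) = 0.93·0.355 + 0.07·0.154 = 0.33015 + 0.01078 = 0.34093
P(E|T2) = 0.83·0.149 + 0.17·0.224 = 0.12367 + 0.03808 = 0.16175
P(E|T3) = 0.92·0.101 + 0.08·0.12 = 0.09292 + 0.0096 = 0.10252
By total probability over the outer partition,
P(E) = 0.21·0.34093 + 0.06·0.16175 + 0.73·0.10252
      = 0.0715953 + 0.009705 + 0.0748396 = 0.1561399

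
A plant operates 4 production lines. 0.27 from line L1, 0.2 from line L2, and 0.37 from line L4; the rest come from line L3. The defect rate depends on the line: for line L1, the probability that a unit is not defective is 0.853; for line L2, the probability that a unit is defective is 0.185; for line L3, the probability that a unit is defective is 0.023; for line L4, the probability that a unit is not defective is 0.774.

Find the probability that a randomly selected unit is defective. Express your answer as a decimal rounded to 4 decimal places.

P(L3) = 1 − (0.27 + 0.2 + 0.37) = 0.16.
P(D|L1) = 1 − 0.853 = 0.147.
P(D|L4) = 1 − 0.774 = 0.226.
By the law of total probability,
P(D) = P(D|L1)·P(L1) + P(D|L2)·P(L2) + P(D|L3)·P(L3) + P(D|L4)·P(L4)
      = 0.147·0.27 + 0.185·0.2 + 0.023·0.16 + 0.226·0.37
      = 0.03969 + 0.037 + 0.00368 + 0.08362 = 0.16399

0.1640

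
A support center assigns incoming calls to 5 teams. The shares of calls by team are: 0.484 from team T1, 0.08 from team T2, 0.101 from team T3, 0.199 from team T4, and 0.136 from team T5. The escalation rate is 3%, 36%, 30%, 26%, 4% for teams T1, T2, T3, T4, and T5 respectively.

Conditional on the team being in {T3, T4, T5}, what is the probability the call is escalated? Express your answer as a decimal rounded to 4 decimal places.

Let S = {T3, T4, T5}.
P(S) = 0.101 + 0.199 + 0.136 = 0.436.
P(E ∩ S) = 0.3·0.101 + 0.26·0.199 + 0.04·0.136 = 0.0303 + 0.05174 + 0.00544 = 0.08748.
P(E | S) = 0.08748 / 0.436 = 0.200642…

P(E|S) ≈ 0.2006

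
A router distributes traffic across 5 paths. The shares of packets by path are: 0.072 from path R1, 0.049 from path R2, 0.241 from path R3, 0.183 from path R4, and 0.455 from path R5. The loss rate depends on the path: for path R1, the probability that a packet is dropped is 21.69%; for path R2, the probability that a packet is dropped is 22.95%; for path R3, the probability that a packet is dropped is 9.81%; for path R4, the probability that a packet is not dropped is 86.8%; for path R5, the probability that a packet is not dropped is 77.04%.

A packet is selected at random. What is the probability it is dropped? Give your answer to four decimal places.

P(L) ≈ 0.1791

P(L|R4) = 1 − 0.868 = 0.132.
P(L|R5) = 1 − 0.7704 = 0.2296.
By the law of total probability,
P(L) = P(L|R1)·P(R1) + P(L|R2)·P(R2) + P(L|R3)·P(R3) + P(L|R4)·P(R4) + P(L|R5)·P(R5)
      = 0.2169·0.072 + 0.2295·0.049 + 0.0981·0.241 + 0.132·0.183 + 0.2296·0.455
      = 0.0156168 + 0.0112455 + 0.0236421 + 0.024156 + 0.104468 = 0.1791284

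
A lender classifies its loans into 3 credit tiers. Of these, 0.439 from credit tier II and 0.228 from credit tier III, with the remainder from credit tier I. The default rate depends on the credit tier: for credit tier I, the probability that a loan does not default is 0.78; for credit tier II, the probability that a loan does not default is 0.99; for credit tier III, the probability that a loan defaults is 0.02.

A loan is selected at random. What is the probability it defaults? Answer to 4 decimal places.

P(I) = 1 − (0.439 + 0.228) = 0.333.
P(D|I) = 1 − 0.78 = 0.22.
P(D|II) = 1 − 0.99 = 0.01.
P(D) = P(D|I)·P(I) + P(D|II)·P(II) + P(D|III)·P(III)
      = 0.22·0.333 + 0.01·0.439 + 0.02·0.228
      = 0.07326 + 0.00439 + 0.00456 = 0.08221

0.0822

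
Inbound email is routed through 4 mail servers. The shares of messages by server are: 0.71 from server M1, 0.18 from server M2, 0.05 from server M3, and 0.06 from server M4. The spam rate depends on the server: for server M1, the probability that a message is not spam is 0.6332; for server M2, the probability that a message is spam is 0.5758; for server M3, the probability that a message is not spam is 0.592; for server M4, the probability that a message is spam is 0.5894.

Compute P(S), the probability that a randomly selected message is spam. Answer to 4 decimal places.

P(S) ≈ 0.4198

P(S|M1) = 1 − 0.6332 = 0.3668.
P(S|M3) = 1 − 0.592 = 0.408.
Using total probability over the partition,
P(S) = P(S|M1)·P(M1) + P(S|M2)·P(M2) + P(S|M3)·P(M3) + P(S|M4)·P(M4)
      = 0.3668·0.71 + 0.5758·0.18 + 0.408·0.05 + 0.5894·0.06
      = 0.260428 + 0.103644 + 0.0204 + 0.035364 = 0.419836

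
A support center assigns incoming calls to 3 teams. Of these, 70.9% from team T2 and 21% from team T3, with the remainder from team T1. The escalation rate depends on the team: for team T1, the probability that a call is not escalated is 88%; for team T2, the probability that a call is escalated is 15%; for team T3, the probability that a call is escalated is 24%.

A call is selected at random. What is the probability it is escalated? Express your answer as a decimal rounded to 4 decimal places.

0.1665

P(T1) = 1 − (0.709 + 0.21) = 0.081.
P(E|T1) = 1 − 0.88 = 0.12.
P(E) = P(E|T1)·P(T1) + P(E|T2)·P(T2) + P(E|T3)·P(T3)
      = 0.12·0.081 + 0.15·0.709 + 0.24·0.21
      = 0.00972 + 0.10635 + 0.0504 = 0.16647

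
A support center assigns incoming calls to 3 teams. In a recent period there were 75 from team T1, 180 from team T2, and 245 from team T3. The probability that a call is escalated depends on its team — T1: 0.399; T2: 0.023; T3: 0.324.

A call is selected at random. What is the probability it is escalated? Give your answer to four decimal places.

0.2269

Total: 75 + 180 + 245 = 500.
P(T1) = 75/500 = 0.15. P(T2) = 180/500 = 0.36. P(T3) = 245/500 = 0.49.
P(E) = P(E|T1)·P(T1) + P(E|T2)·P(T2) + P(E|T3)·P(T3)
      = 0.399·0.15 + 0.023·0.36 + 0.324·0.49
      = 0.05985 + 0.00828 + 0.15876 = 0.22689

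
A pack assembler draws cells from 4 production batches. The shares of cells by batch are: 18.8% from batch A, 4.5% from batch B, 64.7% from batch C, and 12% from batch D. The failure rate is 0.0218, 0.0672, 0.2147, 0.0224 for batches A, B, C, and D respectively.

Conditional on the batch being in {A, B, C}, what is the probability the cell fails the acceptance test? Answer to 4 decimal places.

0.1659

Let S = {A, B, C}.
P(S) = 0.188 + 0.045 + 0.647 = 0.88.
P(F ∩ S) = 0.0218·0.188 + 0.0672·0.045 + 0.2147·0.647 = 0.0040984 + 0.003024 + 0.1389109 = 0.1460333.
P(F | S) = 0.1460333 / 0.88 = 0.165947…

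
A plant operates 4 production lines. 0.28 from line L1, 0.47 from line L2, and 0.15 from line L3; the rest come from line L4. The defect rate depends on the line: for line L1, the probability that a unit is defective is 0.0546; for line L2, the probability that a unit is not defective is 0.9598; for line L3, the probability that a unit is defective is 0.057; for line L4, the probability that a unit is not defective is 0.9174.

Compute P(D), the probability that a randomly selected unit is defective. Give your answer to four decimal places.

P(L4) = 1 − (0.28 + 0.47 + 0.15) = 0.1.
P(D|L2) = 1 − 0.9598 = 0.0402.
P(D|L4) = 1 − 0.9174 = 0.0826.
P(D) = P(D|L1)·P(L1) + P(D|L2)·P(L2) + P(D|L3)·P(L3) + P(D|L4)·P(L4)
      = 0.0546·0.28 + 0.0402·0.47 + 0.057·0.15 + 0.0826·0.1
      = 0.015288 + 0.018894 + 0.00855 + 0.00826 = 0.050992

0.0510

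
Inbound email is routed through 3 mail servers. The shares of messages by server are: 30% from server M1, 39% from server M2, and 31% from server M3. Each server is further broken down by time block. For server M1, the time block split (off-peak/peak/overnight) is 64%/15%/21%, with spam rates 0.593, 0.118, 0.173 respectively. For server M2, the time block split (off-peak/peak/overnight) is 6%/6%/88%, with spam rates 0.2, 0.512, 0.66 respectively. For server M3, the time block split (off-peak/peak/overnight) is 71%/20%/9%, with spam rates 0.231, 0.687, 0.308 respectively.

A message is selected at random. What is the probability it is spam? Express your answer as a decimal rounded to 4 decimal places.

0.4753

P(S|M1) = 0.64·0.593 + 0.15·0.118 + 0.21·0.173 = 0.37952 + 0.0177 + 0.03633 = 0.43355
P(S|M2) = 0.06·0.2 + 0.06·0.512 + 0.88·0.66 = 0.012 + 0.03072 + 0.5808 = 0.62352
P(S|M3) = 0.71·0.231 + 0.2·0.687 + 0.09·0.308 = 0.16401 + 0.1374 + 0.02772 = 0.32913
Then overall,
P(S) = 0.3·0.43355 + 0.39·0.62352 + 0.31·0.32913
      = 0.130065 + 0.2431728 + 0.1020303 = 0.4752681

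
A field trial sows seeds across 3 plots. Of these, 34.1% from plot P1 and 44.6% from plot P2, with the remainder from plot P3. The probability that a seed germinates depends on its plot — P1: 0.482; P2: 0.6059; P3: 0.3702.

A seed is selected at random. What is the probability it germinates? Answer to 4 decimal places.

0.5134

P(P3) = 1 − (0.341 + 0.446) = 0.213.
P(G) = P(G|P1)·P(P1) + P(G|P2)·P(P2) + P(G|P3)·P(P3)
      = 0.482·0.341 + 0.6059·0.446 + 0.3702·0.213
      = 0.164362 + 0.2702314 + 0.0788526 = 0.513446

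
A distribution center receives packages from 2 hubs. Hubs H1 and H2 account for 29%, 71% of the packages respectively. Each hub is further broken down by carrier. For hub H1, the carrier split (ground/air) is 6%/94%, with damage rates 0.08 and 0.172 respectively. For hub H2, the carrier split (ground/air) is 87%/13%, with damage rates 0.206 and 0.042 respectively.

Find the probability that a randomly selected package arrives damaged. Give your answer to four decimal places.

P(D|H1) = 0.06·0.08 + 0.94·0.172 = 0.0048 + 0.16168 = 0.16648
P(D|H2) = 0.87·0.206 + 0.13·0.042 = 0.17922 + 0.00546 = 0.18468
Then overall,
P(D) = 0.29·0.16648 + 0.71·0.18468
      = 0.0482792 + 0.1311228 = 0.179402

P(D) ≈ 0.1794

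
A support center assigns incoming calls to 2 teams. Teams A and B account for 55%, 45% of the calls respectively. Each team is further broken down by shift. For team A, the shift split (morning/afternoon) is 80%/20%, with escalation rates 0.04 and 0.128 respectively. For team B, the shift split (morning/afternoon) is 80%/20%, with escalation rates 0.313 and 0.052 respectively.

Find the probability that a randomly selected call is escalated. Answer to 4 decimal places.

P(E|A) = 0.8·0.04 + 0.2·0.128 = 0.032 + 0.0256 = 0.0576
P(E|B) = 0.8·0.313 + 0.2·0.052 = 0.2504 + 0.0104 = 0.2608
Then overall,
P(E) = 0.55·0.0576 + 0.45·0.2608
      = 0.03168 + 0.11736 = 0.14904

P(E) ≈ 0.1490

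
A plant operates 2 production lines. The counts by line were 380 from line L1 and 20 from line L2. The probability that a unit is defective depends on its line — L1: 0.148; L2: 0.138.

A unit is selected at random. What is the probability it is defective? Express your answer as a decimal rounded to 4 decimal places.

0.1475

Total: 380 + 20 = 400.
P(L1) = 380/400 = 0.95. P(L2) = 20/400 = 0.05.
P(D) = P(D|L1)·P(L1) + P(D|L2)·P(L2)
      = 0.148·0.95 + 0.138·0.05
      = 0.1406 + 0.0069 = 0.1475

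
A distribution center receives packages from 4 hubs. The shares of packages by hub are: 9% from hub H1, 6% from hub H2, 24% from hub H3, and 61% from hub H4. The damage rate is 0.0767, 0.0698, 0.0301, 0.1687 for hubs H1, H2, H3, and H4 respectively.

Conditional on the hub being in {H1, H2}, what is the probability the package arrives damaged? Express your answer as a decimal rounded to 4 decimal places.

Let S = {H1, H2}.
P(S) = 0.09 + 0.06 = 0.15.
P(D ∩ S) = 0.0767·0.09 + 0.0698·0.06 = 0.006903 + 0.004188 = 0.011091.
P(D | S) = 0.011091 / 0.15 = 0.073940…

0.0739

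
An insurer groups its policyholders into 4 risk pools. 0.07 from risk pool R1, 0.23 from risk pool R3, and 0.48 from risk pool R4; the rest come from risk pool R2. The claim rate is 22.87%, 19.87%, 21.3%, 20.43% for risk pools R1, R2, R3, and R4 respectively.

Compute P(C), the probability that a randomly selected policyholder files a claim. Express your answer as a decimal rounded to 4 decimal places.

P(C) ≈ 0.2068

P(R2) = 1 − (0.07 + 0.23 + 0.48) = 0.22.
P(C) = P(C|R1)·P(R1) + P(C|R2)·P(R2) + P(C|R3)·P(R3) + P(C|R4)·P(R4)
      = 0.2287·0.07 + 0.1987·0.22 + 0.213·0.23 + 0.2043·0.48
      = 0.016009 + 0.043714 + 0.04899 + 0.098064 = 0.206777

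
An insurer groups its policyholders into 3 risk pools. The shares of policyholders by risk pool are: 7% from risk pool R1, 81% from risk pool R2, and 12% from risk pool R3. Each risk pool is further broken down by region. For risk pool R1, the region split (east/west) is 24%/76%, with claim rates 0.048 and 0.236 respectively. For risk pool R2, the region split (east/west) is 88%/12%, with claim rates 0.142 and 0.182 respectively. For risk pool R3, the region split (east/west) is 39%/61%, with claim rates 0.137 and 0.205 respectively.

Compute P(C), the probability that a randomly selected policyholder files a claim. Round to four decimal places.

P(C|R1) = 0.24·0.048 + 0.76·0.236 = 0.01152 + 0.17936 = 0.19088
P(C|R2) = 0.88·0.142 + 0.12·0.182 = 0.12496 + 0.02184 = 0.1468
P(C|R3) = 0.39·0.137 + 0.61·0.205 = 0.05343 + 0.12505 = 0.17848
By total probability over the outer partition,
P(C) = 0.07·0.19088 + 0.81·0.1468 + 0.12·0.17848
      = 0.0133616 + 0.118908 + 0.0214176 = 0.1536872

P(C) ≈ 0.1537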